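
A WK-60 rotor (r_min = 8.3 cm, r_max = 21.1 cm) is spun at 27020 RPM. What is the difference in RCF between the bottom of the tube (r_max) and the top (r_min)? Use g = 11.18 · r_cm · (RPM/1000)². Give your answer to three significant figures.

≈ 104000 x g

RCF_max = 11.18 × 21.1 × (27.02)² = 11.18 × 21.1 × 730.0804 ≈ 172,224.5 × g
RCF_min = 11.18 × 8.3 × (27.02)² = 11.18 × 8.3 × 730.0804 ≈ 67,747.1 × g
ΔRCF = 172,224.5 − 67,747.1 = 104,477.4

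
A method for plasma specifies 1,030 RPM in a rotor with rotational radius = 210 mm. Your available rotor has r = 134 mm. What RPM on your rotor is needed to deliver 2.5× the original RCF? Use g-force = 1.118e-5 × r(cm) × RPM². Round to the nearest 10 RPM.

2040 RPM

Original rotor: r = 210 mm = 21.0 cm
RCF_original = 1.118 × 10⁻⁵ × 21 × (1030)² = 1.118 × 10⁻⁵ × 21 × 1,060,900 ≈ 249.1 × g
Target RCF = 2.5 × 249.1 ≈ 622.8 × g
Your rotor: r = 134 mm = 13.4 cm
622.8 = 1.118 × 10⁻⁵ × 13.4 × N²
N² = 622.8 / (14.9812 × 10⁻⁵) = 4,157,210
N ≈ √4,157,210 ≈ 2,038.9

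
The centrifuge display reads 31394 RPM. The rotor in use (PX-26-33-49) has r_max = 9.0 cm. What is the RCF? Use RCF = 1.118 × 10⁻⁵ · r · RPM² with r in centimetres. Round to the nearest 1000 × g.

RCF ≈ 99000 × g

RCF = 1.118 × 10⁻⁵ × r × N²
RCF = 1.118 × 10⁻⁵ × 9 × (31394)² = 1.118 × 10⁻⁵ × 9 × 985,583,236 ≈ 99,169.4 × g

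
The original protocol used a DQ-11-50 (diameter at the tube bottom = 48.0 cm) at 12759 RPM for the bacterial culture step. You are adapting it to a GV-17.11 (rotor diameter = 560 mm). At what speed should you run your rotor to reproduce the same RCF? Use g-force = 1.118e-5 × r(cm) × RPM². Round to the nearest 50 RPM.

11800 RPM

Original rotor: r = 48.0 / 2 = 24 cm
RCF = 1.118 × 10⁻⁵ × r × N²
RCF_original = 1.118 × 10⁻⁵ × 24 × (12759)² = 1.118 × 10⁻⁵ × 24 × 162,792,081 ≈ 43,680.4 × g
Your rotor: r = 560 mm / 2 = 280 mm = 28 cm
43,680.4 = 1.118 × 10⁻⁵ × 28 × N²
N² = 43,680.4 / (31.304 × 10⁻⁵) = 139,536,162
N ≈ √139,536,162 ≈ 11,812.5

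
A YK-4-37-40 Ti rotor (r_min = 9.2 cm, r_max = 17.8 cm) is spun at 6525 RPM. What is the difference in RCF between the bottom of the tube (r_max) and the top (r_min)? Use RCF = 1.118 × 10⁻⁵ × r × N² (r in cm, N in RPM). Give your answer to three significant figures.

RCF_max = 1.118 × 10⁻⁵ × 17.8 × (6525)² = 1.118 × 10⁻⁵ × 17.8 × 42,575,625 ≈ 8,472.7 × g
RCF_min = 1.118 × 10⁻⁵ × 9.2 × (6525)² = 1.118 × 10⁻⁵ × 9.2 × 42,575,625 ≈ 4,379.2 × g
ΔRCF = 8,472.7 − 4,379.2 = 4,093.5

≈ 4090 ×g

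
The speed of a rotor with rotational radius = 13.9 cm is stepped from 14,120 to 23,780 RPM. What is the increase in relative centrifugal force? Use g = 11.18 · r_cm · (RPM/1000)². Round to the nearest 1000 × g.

RCF₁ = 11.18 × 13.9 × (14.12)² = 11.18 × 13.9 × 199.3744 ≈ 30,983.2 × g
RCF₂ = 11.18 × 13.9 × (23.78)² = 11.18 × 13.9 × 565.4884 ≈ 87,878 × g
Increase = 87,878 − 30,983.2 = 56,894.8

≈ 57000 × g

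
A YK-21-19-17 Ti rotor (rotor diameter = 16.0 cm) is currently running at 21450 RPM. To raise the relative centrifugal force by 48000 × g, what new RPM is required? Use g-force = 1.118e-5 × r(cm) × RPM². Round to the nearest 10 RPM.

r = 16.0 / 2 = 8 cm
Current RCF = 1.118 × 10⁻⁵ × 8 × (21450)² = 1.118 × 10⁻⁵ × 8 × 460,102,500 ≈ 41,151.6 × g
Target RCF = 41,151.6 + 48,000 = 89,151.6 × g
N² = 89,151.6 / (8.944 × 10⁻⁵) = 996,775,492
N ≈ √996,775,492 ≈ 31,571.8

31570 RPM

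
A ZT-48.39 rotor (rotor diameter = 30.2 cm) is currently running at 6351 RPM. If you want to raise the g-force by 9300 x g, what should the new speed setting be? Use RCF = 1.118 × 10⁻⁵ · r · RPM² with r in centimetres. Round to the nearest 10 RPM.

N₂ ≈ 9770 RPM

r = 30.2 / 2 = 15.1 cm
Current RCF = 1.118 × 10⁻⁵ × 15.1 × (6351)² = 1.118 × 10⁻⁵ × 15.1 × 40,335,201 ≈ 6,809.3 × g
Target RCF = 6,809.3 + 9,300 = 16,109.3 × g
N² = 16,109.3 / (16.8818 × 10⁻⁵) = 95,424,066
N ≈ √95,424,066 ≈ 9,768.5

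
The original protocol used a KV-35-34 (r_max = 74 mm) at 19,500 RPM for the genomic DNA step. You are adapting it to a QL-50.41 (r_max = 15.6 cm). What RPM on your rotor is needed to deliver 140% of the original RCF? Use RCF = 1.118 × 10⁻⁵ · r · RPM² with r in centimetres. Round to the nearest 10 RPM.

Original rotor: r = 74 mm = 7.4 cm
RCF = 1.118 × 10⁻⁵ × r × N²
RCF_original = 1.118 × 10⁻⁵ × 7.4 × (19500)² = 1.118 × 10⁻⁵ × 7.4 × 380,250,000 ≈ 31,458.8 × g
Target RCF = 1.4 × 31,458.8 ≈ 44,042.3 × g
44,042.3 = 1.118 × 10⁻⁵ × 15.6 × N²
N² = 44,042.3 / (17.4408 × 10⁻⁵) = 252,524,540
N ≈ √252,524,540 ≈ 15,891.0

15890 RPM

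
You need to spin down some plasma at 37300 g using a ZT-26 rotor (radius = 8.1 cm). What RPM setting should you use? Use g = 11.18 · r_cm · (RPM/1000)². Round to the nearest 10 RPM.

≈ 20300 RPM

37,300 = 11.18 × 8.1 × (N/1000)²
(N/1000)² = 37,300 / 90.558 = 411.8907
N = 1000 × √411.8907 ≈ 20,295.1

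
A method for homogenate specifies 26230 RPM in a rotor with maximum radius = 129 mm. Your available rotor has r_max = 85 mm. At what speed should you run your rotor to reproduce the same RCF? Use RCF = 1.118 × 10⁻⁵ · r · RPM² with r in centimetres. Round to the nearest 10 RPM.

≈ 32310 RPM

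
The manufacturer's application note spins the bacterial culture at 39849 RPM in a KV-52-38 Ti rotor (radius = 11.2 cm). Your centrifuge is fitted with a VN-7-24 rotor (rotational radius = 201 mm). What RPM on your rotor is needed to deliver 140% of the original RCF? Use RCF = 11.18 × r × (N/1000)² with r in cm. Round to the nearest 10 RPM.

RCF_original = 11.18 × 11.2 × (39.849)² = 11.18 × 11.2 × 1,587.942801 ≈ 198,835.8 × g
Target RCF = 1.4 × 198,835.8 ≈ 278,370.1 × g
Your rotor: r = 201 mm = 20.1 cm
278,370.1 = 11.18 × 20.1 × (N/1000)²
(N/1000)² = 278,370.1 / 224.718 = 1238.753
N = 1000 × √1238.753 ≈ 35,195.9

≈ 35200 RPM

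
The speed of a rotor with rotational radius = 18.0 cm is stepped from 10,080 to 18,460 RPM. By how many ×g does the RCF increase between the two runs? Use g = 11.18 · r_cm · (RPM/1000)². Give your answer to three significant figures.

RCF₁ = 11.18 × 18 × (10.08)² = 11.18 × 18 × 101.6064 ≈ 20,447.3 × g
RCF₂ = 11.18 × 18 × (18.46)² = 11.18 × 18 × 340.7716 ≈ 68,576.9 × g
Increase = 68,576.9 − 20,447.3 = 48,129.6

≈ 48100 ×g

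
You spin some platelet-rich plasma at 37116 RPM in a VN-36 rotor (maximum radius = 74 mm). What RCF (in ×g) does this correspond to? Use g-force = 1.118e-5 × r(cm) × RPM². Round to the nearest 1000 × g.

r = 74 mm = 7.4 cm
RCF = 1.118 × 10⁻⁵ × 7.4 × (37116)² = 1.118 × 10⁻⁵ × 7.4 × 1,377,597,456 ≈ 113,971.4 × g

≈ 114000 ×g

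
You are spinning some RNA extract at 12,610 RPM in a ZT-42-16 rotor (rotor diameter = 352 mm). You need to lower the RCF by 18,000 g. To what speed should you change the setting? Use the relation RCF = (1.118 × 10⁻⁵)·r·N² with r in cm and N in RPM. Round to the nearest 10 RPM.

r = 352 mm / 2 = 176 mm = 17.6 cm
Current RCF = 1.118 × 10⁻⁵ × 17.6 × (12610)² = 1.118 × 10⁻⁵ × 17.6 × 159,012,100 ≈ 31,288.5 × g
Target RCF = 31,288.5 − 18,000 = 13,288.5 × g
N² = 13,288.5 / (19.6768 × 10⁻⁵) = 67,533,847
N ≈ √67,533,847 ≈ 8,217.9

N₂ ≈ 8220 RPM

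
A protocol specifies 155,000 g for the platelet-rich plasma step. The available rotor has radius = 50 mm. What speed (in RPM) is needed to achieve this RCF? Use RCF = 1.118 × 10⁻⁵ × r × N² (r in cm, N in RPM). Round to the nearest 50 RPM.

N ≈ 52650 RPM

r = 50 mm = 5.0 cm
155,000 = 1.118 × 10⁻⁵ × 5 × N²
N² = 155,000 / (5.59 × 10⁻⁵) = 2,772,808,587
N ≈ √2,772,808,587 ≈ 52,657.5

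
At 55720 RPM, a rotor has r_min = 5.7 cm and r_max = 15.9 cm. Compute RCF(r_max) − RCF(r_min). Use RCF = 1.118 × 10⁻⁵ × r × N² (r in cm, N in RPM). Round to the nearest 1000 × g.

RCF_max = 1.118 × 10⁻⁵ × 15.9 × (55720)² = 1.118 × 10⁻⁵ × 15.9 × 3,104,718,400 ≈ 551,901 × g
RCF_min = 1.118 × 10⁻⁵ × 5.7 × (55720)² = 1.118 × 10⁻⁵ × 5.7 × 3,104,718,400 ≈ 197,851.3 × g
ΔRCF = 551,901 − 197,851.3 = 354,049.7

354000 g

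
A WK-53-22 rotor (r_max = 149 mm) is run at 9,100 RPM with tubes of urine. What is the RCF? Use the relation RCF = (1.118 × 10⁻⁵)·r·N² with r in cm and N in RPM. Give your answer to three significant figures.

RCF ≈ 13800 × g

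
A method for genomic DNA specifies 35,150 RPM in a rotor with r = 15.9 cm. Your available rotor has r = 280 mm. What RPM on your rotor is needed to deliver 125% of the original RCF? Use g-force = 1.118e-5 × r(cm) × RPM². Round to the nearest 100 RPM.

RCF_original = 1.118 × 10⁻⁵ × 15.9 × (35150)² = 1.118 × 10⁻⁵ × 15.9 × 1,235,522,500 ≈ 219,629 × g
Target RCF = 1.25 × 219,629 ≈ 274,536.2 × g
Your rotor: r = 280 mm = 28.0 cm
274,536.2 = 1.118 × 10⁻⁵ × 28 × N²
N² = 274,536.2 / (31.304 × 10⁻⁵) = 877,000,383
N ≈ √877,000,383 ≈ 29,614.2

29600 RPM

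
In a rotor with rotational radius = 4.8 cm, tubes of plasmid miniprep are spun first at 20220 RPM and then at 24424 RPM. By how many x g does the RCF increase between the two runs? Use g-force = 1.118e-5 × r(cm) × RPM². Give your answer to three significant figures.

RCF₁ = 1.118 × 10⁻⁵ × 4.8 × (20220)² = 1.118 × 10⁻⁵ × 4.8 × 408,848,400 ≈ 21,940.4 × g
RCF₂ = 1.118 × 10⁻⁵ × 4.8 × (24424)² = 1.118 × 10⁻⁵ × 4.8 × 596,531,776 ≈ 32,012.3 × g
Increase = 32,012.3 − 21,940.4 = 10,071.9

≈ 10100 x g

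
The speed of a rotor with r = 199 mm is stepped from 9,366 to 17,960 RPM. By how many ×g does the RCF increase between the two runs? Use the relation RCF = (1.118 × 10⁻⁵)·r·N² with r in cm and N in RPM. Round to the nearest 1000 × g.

r = 199 mm = 19.9 cm
RCF₁ = 1.118 × 10⁻⁵ × 19.9 × (9366)² = 1.118 × 10⁻⁵ × 19.9 × 87,721,956 ≈ 19,516.6 × g
RCF₂ = 1.118 × 10⁻⁵ × 19.9 × (17960)² = 1.118 × 10⁻⁵ × 19.9 × 322,561,600 ≈ 71,764.1 × g
Increase = 71,764.1 − 19,516.6 = 52,247.5

≈ 52000 ×g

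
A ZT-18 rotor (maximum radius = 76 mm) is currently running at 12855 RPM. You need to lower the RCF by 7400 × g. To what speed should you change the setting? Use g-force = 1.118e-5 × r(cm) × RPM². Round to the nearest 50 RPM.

≈ 8850 RPM

r = 76 mm = 7.6 cm
Current RCF = 1.118 × 10⁻⁵ × 7.6 × (12855)² = 1.118 × 10⁻⁵ × 7.6 × 165,251,025 ≈ 14,041 × g
Target RCF = 14,041 − 7,400 = 6,641 × g
N² = 6,641 / (8.4968 × 10⁻⁵) = 78,158,836
N ≈ √78,158,836 ≈ 8,840.7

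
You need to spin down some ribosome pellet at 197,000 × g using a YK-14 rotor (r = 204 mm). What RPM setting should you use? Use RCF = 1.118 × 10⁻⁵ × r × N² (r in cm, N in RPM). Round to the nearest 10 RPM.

r = 204 mm = 20.4 cm
197,000 = 1.118 × 10⁻⁵ × 20.4 × N²
N² = 197,000 / (22.8072 × 10⁻⁵) = 863,762,321
N ≈ √863,762,321 ≈ 29,389.8

29390 RPM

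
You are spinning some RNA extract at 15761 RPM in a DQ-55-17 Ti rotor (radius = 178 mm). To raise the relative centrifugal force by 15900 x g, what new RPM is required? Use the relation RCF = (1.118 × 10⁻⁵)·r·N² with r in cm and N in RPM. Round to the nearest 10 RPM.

r = 178 mm = 17.8 cm
Current RCF = 1.118 × 10⁻⁵ × 17.8 × (15761)² = 1.118 × 10⁻⁵ × 17.8 × 248,409,121 ≈ 49,434.4 × g
Target RCF = 49,434.4 + 15,900 = 65,334.4 × g
N² = 65,334.4 / (19.9004 × 10⁻⁵) = 328,306,969
N ≈ √328,306,969 ≈ 18,119.2

N₂ ≈ 18120 RPM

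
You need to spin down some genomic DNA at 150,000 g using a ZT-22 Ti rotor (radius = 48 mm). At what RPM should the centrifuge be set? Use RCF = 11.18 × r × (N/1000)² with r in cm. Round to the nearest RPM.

52869 RPM

r = 48 mm = 4.8 cm
RCF = 11.18 × r × (N/1000)²
150,000 = 11.18 × 4.8 × (N/1000)²
(N/1000)² = 150,000 / 53.664 = 2795.17
N = 1000 × √2795.17 ≈ 52,869.4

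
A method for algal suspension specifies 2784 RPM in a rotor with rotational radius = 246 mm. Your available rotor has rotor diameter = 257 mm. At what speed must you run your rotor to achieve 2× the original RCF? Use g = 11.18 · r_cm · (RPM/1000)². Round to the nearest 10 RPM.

Original rotor: r = 246 mm = 24.6 cm
RCF = 11.18 × r × (N/1000)²
RCF_original = 11.18 × 24.6 × (2.784)² = 11.18 × 24.6 × 7.750656 ≈ 2,131.6 × g
Target RCF = 2 × 2,131.6 ≈ 4,263.2 × g
Your rotor: r = 257 mm / 2 = 128.5 mm = 12.85 cm
4,263.2 = 11.18 × 12.85 × (N/1000)²
(N/1000)² = 4,263.2 / 143.663 = 29.675
N = 1000 × √29.675 ≈ 5,447.5

5450 RPM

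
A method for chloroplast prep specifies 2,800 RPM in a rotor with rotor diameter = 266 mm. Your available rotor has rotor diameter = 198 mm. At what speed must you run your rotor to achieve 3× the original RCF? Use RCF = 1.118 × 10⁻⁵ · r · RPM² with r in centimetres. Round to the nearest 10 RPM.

≈ 5620 RPM

Original rotor: r = 266 mm / 2 = 133 mm = 13.3 cm
RCF_original = 1.118 × 10⁻⁵ × 13.3 × (2800)² = 1.118 × 10⁻⁵ × 13.3 × 7,840,000 ≈ 1,165.8 × g
Target RCF = 3 × 1,165.8 ≈ 3,497.4 × g
Your rotor: r = 198 mm / 2 = 99 mm = 9.9 cm
3,497.4 = 1.118 × 10⁻⁵ × 9.9 × N²
N² = 3,497.4 / (11.0682 × 10⁻⁵) = 31,598,634
N ≈ √31,598,634 ≈ 5,621.3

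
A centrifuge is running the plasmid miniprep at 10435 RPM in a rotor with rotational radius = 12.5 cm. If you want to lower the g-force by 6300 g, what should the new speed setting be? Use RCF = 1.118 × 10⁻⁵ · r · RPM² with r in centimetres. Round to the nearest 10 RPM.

7990 RPM

Current RCF = 1.118 × 10⁻⁵ × 12.5 × (10435)² = 1.118 × 10⁻⁵ × 12.5 × 108,889,225 ≈ 15,217.3 × g
Target RCF = 15,217.3 − 6,300 = 8,917.3 × g
N² = 8,917.3 / (13.975 × 10⁻⁵) = 63,808,945
N ≈ √63,808,945 ≈ 7,988.1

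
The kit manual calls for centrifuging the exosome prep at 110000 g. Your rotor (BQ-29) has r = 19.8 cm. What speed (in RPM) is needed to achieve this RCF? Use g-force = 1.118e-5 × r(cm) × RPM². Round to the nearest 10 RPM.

110,000 = 1.118 × 10⁻⁵ × 19.8 × N²
N² = 110,000 / (22.1364 × 10⁻⁵) = 496,919,102
N ≈ √496,919,102 ≈ 22,291.7

22290 RPM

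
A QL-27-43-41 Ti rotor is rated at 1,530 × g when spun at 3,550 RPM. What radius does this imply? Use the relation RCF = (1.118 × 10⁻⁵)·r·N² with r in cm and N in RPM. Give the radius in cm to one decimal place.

≈ 10.9 cm

RCF = 1.118 × 10⁻⁵ × r × N²
1530 = 1.118 × 10⁻⁵ × r × (3550)²
r = 1530 / (1.118 × 10⁻⁵ × 12,602,500) = 1530 / 140.8959 ≈ 10.859 cm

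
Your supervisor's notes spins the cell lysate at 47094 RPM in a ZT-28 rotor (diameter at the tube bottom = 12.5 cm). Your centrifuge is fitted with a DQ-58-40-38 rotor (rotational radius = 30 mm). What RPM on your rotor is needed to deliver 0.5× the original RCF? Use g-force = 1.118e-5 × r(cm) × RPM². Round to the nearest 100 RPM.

Original rotor: r = 12.5 / 2 = 6.25 cm
RCF_original = 1.118 × 10⁻⁵ × 6.25 × (47094)² = 1.118 × 10⁻⁵ × 6.25 × 2,217,844,836 ≈ 154,971.9 × g
Target RCF = 0.5 × 154,971.9 ≈ 77,485.9 × g
Your rotor: r = 30 mm = 3.0 cm
77,485.9 = 1.118 × 10⁻⁵ × 3 × N²
N² = 77,485.9 / (3.354 × 10⁻⁵) = 2,310,253,429
N ≈ √2,310,253,429 ≈ 48,065.1

≈ 48100 RPM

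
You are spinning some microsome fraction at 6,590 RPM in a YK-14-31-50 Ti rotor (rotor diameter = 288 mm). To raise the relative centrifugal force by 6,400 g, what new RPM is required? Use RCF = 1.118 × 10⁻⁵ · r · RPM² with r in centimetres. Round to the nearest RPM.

N₂ ≈ 9120 RPM

r = 288 mm / 2 = 144 mm = 14.4 cm
Current RCF = 1.118 × 10⁻⁵ × 14.4 × (6590)² = 1.118 × 10⁻⁵ × 14.4 × 43,428,100 ≈ 6,991.6 × g
Target RCF = 6,991.6 + 6,400 = 13,391.6 × g
N² = 13,391.6 / (16.0992 × 10⁻⁵) = 83,181,773
N ≈ √83,181,773 ≈ 9,120.4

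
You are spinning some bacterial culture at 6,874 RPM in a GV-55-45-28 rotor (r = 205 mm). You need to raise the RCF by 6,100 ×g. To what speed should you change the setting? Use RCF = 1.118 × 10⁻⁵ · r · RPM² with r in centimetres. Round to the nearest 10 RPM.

≈ 8590 RPM

r = 205 mm = 20.5 cm
Current RCF = 1.118 × 10⁻⁵ × 20.5 × (6874)² = 1.118 × 10⁻⁵ × 20.5 × 47,251,876 ≈ 10,829.7 × g
Target RCF = 10,829.7 + 6,100 = 16,929.7 × g
N² = 16,929.7 / (22.919 × 10⁻⁵) = 73,867,533
N ≈ √73,867,533 ≈ 8,594.6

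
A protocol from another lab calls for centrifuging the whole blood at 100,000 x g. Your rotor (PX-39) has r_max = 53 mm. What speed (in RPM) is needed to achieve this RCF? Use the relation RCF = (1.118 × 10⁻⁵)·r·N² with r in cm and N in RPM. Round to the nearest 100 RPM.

r = 53 mm = 5.3 cm
100,000 = 1.118 × 10⁻⁵ × 5.3 × N²
N² = 100,000 / (5.9254 × 10⁻⁵) = 1,687,649,779
N ≈ √1,687,649,779 ≈ 41,081.0

41100 RPM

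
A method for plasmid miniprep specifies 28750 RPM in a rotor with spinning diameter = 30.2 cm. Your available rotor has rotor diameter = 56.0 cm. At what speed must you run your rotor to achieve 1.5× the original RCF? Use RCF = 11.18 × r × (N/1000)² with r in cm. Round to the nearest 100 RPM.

Original rotor: r = 30.2 / 2 = 15.1 cm
RCF_original = 11.18 × 15.1 × (28.75)² = 11.18 × 15.1 × 826.5625 ≈ 139,538.6 × g
Target RCF = 1.5 × 139,538.6 ≈ 209,307.9 × g
Your rotor: r = 56.0 / 2 = 28 cm
209,307.9 = 11.18 × 28 × (N/1000)²
(N/1000)² = 209,307.9 / 313.04 = 668.6299
N = 1000 × √668.6299 ≈ 25,857.9

25900 RPM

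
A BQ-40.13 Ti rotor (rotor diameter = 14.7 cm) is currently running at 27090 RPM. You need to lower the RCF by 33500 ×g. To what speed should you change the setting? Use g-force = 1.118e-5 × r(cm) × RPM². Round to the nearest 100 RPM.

r = 14.7 / 2 = 7.35 cm
Current RCF = 1.118 × 10⁻⁵ × 7.35 × (27090)² = 1.118 × 10⁻⁵ × 7.35 × 733,868,100 ≈ 60,304.1 × g
Target RCF = 60,304.1 − 33,500 = 26,804.1 × g
N² = 26,804.1 / (8.2173 × 10⁻⁵) = 326,191,085
N ≈ √326,191,085 ≈ 18,060.8

N₂ ≈ 18100 RPM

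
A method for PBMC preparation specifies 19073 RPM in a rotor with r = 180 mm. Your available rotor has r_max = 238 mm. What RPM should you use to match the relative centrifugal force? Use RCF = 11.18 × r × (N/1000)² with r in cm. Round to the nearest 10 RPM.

16590 RPM

Original rotor: r = 180 mm = 18.0 cm
RCF = 11.18 × r × (N/1000)²
RCF_original = 11.18 × 18 × (19.073)² = 11.18 × 18 × 363.779329 ≈ 73,207 × g
Your rotor: r = 238 mm = 23.8 cm
73,207 = 11.18 × 23.8 × (N/1000)²
(N/1000)² = 73,207 / 266.084 = 275.1274
N = 1000 × √275.1274 ≈ 16,587.0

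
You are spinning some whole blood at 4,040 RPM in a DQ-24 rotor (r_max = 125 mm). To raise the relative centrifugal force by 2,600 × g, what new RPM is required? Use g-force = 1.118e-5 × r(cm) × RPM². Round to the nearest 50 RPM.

≈ 5900 RPM

r = 125 mm = 12.5 cm
Current RCF = 1.118 × 10⁻⁵ × 12.5 × (4040)² = 1.118 × 10⁻⁵ × 12.5 × 16,321,600 ≈ 2,280.9 × g
Target RCF = 2,280.9 + 2,600 = 4,880.9 × g
N² = 4,880.9 / (13.975 × 10⁻⁵) = 34,925,939
N ≈ √34,925,939 ≈ 5,909.8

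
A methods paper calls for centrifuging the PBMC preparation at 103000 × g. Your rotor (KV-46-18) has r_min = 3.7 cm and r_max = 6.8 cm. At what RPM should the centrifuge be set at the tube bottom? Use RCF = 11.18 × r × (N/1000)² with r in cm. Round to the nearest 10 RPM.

Use r_max = 6.8 cm.
RCF = 11.18 × r × (N/1000)²
103,000 = 11.18 × 6.8 × (N/1000)²
(N/1000)² = 103,000 / 76.024 = 1354.835
N = 1000 × √1354.835 ≈ 36,808.1

36810 RPM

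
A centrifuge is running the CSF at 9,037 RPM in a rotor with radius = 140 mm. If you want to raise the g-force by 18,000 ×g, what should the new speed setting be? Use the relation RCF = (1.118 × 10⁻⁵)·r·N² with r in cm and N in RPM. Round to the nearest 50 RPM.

r = 140 mm = 14.0 cm
Current RCF = 1.118 × 10⁻⁵ × 14 × (9037)² = 1.118 × 10⁻⁵ × 14 × 81,667,369 ≈ 12,782.6 × g
Target RCF = 12,782.6 + 18,000 = 30,782.6 × g
N² = 30,782.6 / (15.652 × 10⁻⁵) = 196,668,796
N ≈ √196,668,796 ≈ 14,023.9

≈ 14000 RPM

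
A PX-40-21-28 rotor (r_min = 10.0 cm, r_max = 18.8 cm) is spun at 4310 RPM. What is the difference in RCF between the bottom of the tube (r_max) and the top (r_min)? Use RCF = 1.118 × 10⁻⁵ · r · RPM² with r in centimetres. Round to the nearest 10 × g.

ΔRCF ≈ 1830 g

RCF_max = 1.118 × 10⁻⁵ × 18.8 × (4310)² = 1.118 × 10⁻⁵ × 18.8 × 18,576,100 ≈ 3,904.4 × g
RCF_min = 1.118 × 10⁻⁵ × 10 × (4310)² = 1.118 × 10⁻⁵ × 10 × 18,576,100 ≈ 2,076.8 × g
ΔRCF = 3,904.4 − 2,076.8 = 1,827.6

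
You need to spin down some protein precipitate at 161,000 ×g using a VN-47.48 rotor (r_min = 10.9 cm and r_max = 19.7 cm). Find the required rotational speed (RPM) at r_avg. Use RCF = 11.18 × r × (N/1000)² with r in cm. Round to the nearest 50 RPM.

30700 RPM

r_avg = (10.9 + 19.7) / 2 = 15.3 cm
161,000 = 11.18 × 15.3 × (N/1000)²
(N/1000)² = 161,000 / 171.054 = 941.2232
N = 1000 × √941.2232 ≈ 30,679.4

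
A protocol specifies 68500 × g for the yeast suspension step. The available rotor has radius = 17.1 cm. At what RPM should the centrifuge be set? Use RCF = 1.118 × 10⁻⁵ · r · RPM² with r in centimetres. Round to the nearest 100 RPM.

≈ 18900 RPM

RCF = 1.118 × 10⁻⁵ × r × N²
68,500 = 1.118 × 10⁻⁵ × 17.1 × N²
N² = 68,500 / (19.1178 × 10⁻⁵) = 358,304,826
N ≈ √358,304,826 ≈ 18,928.9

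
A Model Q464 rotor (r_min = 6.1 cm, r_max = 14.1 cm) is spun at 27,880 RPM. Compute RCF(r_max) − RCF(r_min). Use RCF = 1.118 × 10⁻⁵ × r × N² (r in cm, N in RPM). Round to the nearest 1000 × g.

70000 × g

RCF_max = 1.118 × 10⁻⁵ × 14.1 × (27880)² = 1.118 × 10⁻⁵ × 14.1 × 777,294,400 ≈ 122,531.1 × g
RCF_min = 1.118 × 10⁻⁵ × 6.1 × (27880)² = 1.118 × 10⁻⁵ × 6.1 × 777,294,400 ≈ 53,009.9 × g
ΔRCF = 122,531.1 − 53,009.9 = 69,521.2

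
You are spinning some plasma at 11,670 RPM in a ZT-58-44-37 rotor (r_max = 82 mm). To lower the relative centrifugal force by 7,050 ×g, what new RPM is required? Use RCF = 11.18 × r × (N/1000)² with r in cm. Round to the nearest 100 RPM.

7700 RPM

r = 82 mm = 8.2 cm
Current RCF = 11.18 × 8.2 × (11.67)² = 11.18 × 8.2 × 136.1889 ≈ 12,485.3 × g
Target RCF = 12,485.3 − 7,050 = 5,435.3 × g
(N/1000)² = 5,435.3 / 91.676 = 59.28815
N = 1000 × √59.28815 ≈ 7,699.9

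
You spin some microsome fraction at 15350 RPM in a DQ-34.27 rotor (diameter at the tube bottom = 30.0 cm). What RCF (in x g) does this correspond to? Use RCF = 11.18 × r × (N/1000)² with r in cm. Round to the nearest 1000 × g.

r = 30.0 / 2 = 15 cm
RCF = 11.18 × 15 × (15.35)² = 11.18 × 15 × 235.6225 ≈ 39,513.9 × g

RCF ≈ 40000 x g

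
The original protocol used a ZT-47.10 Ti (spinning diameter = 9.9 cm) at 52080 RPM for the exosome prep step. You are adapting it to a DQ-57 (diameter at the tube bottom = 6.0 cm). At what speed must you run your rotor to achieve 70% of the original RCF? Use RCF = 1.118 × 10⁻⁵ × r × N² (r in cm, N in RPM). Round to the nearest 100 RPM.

Original rotor: r = 9.9 / 2 = 4.95 cm
RCF = 1.118 × 10⁻⁵ × r × N²
RCF_original = 1.118 × 10⁻⁵ × 4.95 × (52080)² = 1.118 × 10⁻⁵ × 4.95 × 2,712,326,400 ≈ 150,102.9 × g
Target RCF = 0.7 × 150,102.9 ≈ 105,072 × g
Your rotor: r = 6.0 / 2 = 3 cm
105,072 = 1.118 × 10⁻⁵ × 3 × N²
N² = 105,072 / (3.354 × 10⁻⁵) = 3,132,737,030
N ≈ √3,132,737,030 ≈ 55,970.9

56000 RPM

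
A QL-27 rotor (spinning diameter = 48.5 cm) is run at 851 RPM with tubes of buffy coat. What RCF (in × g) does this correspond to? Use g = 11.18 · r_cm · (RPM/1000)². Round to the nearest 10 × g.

200 × g

r = 48.5 / 2 = 24.25 cm
RCF = 11.18 × 24.25 × (0.851)² = 11.18 × 24.25 × 0.724201 ≈ 196.3 × g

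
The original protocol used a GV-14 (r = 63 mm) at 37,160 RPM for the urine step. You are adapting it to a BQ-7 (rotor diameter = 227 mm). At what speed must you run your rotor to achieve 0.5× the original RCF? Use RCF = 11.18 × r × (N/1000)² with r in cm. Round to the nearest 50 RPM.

Original rotor: r = 63 mm = 6.3 cm
RCF = 11.18 × r × (N/1000)²
RCF_original = 11.18 × 6.3 × (37.16)² = 11.18 × 6.3 × 1,380.8656 ≈ 97,259.9 × g
Target RCF = 0.5 × 97,259.9 ≈ 48,629.9 × g
Your rotor: r = 227 mm / 2 = 113.5 mm = 11.35 cm
48,629.9 = 11.18 × 11.35 × (N/1000)²
(N/1000)² = 48,629.9 / 126.893 = 383.2355
N = 1000 × √383.2355 ≈ 19,576.4

19600 RPM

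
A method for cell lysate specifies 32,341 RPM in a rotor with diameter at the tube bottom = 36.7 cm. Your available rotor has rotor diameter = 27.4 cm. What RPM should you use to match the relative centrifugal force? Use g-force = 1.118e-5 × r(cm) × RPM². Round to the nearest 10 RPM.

≈ 37430 RPM

Original rotor: r = 36.7 / 2 = 18.35 cm
RCF_original = 1.118 × 10⁻⁵ × 18.35 × (32341)² = 1.118 × 10⁻⁵ × 18.35 × 1,045,940,281 ≈ 214,577.8 × g
Your rotor: r = 27.4 / 2 = 13.7 cm
214,577.8 = 1.118 × 10⁻⁵ × 13.7 × N²
N² = 214,577.8 / (15.3166 × 10⁻⁵) = 1,400,949,297
N ≈ √1,400,949,297 ≈ 37,429.3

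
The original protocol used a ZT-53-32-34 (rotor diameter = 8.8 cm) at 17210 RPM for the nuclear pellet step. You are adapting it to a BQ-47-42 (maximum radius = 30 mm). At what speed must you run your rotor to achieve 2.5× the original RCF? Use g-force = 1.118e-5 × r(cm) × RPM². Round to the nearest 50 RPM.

Original rotor: r = 8.8 / 2 = 4.4 cm
RCF = 1.118 × 10⁻⁵ × r × N²
RCF_original = 1.118 × 10⁻⁵ × 4.4 × (17210)² = 1.118 × 10⁻⁵ × 4.4 × 296,184,100 ≈ 14,569.9 × g
Target RCF = 2.5 × 14,569.9 ≈ 36,424.8 × g
Your rotor: r = 30 mm = 3.0 cm
36,424.8 = 1.118 × 10⁻⁵ × 3 × N²
N² = 36,424.8 / (3.354 × 10⁻⁵) = 1,086,010,733
N ≈ √1,086,010,733 ≈ 32,954.7

≈ 32950 RPM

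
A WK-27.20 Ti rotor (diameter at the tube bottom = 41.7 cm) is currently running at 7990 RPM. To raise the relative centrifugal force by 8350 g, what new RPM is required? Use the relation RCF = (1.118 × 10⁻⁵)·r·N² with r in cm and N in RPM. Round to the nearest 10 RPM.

9980 RPM

r = 41.7 / 2 = 20.85 cm
Current RCF = 1.118 × 10⁻⁵ × 20.85 × (7990)² = 1.118 × 10⁻⁵ × 20.85 × 63,840,100 ≈ 14,881.3 × g
Target RCF = 14,881.3 + 8,350 = 23,231.3 × g
N² = 23,231.3 / (23.3103 × 10⁻⁵) = 99,661,094
N ≈ √99,661,094 ≈ 9,983.0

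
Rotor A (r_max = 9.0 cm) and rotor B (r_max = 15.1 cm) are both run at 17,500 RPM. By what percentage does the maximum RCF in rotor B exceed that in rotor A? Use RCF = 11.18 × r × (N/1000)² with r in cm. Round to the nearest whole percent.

At equal RPM, RCF scales linearly with r: ratio = 15.1 / 9.0 = 1.6778.
So rotor B delivers 67.8% more g-force.

68%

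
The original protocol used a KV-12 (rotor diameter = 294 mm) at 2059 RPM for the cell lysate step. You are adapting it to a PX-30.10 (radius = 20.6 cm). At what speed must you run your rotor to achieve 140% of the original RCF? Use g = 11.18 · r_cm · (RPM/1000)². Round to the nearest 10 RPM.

2060 RPM

Original rotor: r = 294 mm / 2 = 147 mm = 14.7 cm
RCF_original = 11.18 × 14.7 × (2.059)² = 11.18 × 14.7 × 4.239481 ≈ 696.7 × g
Target RCF = 1.4 × 696.7 ≈ 975.4 × g
975.4 = 11.18 × 20.6 × (N/1000)²
(N/1000)² = 975.4 / 230.308 = 4.235198
N = 1000 × √4.235198 ≈ 2,058.0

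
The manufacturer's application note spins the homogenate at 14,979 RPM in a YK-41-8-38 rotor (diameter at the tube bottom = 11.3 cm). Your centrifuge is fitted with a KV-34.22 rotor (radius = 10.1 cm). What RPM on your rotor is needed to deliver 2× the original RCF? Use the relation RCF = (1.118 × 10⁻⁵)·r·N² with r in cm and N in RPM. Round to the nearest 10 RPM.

Original rotor: r = 11.3 / 2 = 5.65 cm
RCF = 1.118 × 10⁻⁵ × r × N²
RCF_original = 1.118 × 10⁻⁵ × 5.65 × (14979)² = 1.118 × 10⁻⁵ × 5.65 × 224,370,441 ≈ 14,172.8 × g
Target RCF = 2 × 14,172.8 ≈ 28,345.6 × g
28,345.6 = 1.118 × 10⁻⁵ × 10.1 × N²
N² = 28,345.6 / (11.2918 × 10⁻⁵) = 251,028,180
N ≈ √251,028,180 ≈ 15,843.9

≈ 15840 RPM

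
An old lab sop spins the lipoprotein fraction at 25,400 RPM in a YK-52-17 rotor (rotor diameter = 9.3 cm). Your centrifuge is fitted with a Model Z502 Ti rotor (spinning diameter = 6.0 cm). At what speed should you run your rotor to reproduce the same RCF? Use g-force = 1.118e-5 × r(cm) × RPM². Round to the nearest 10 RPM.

Original rotor: r = 9.3 / 2 = 4.65 cm
RCF = 1.118 × 10⁻⁵ × r × N²
RCF_original = 1.118 × 10⁻⁵ × 4.65 × (25400)² = 1.118 × 10⁻⁵ × 4.65 × 645,160,000 ≈ 33,539.9 × g
Your rotor: r = 6.0 / 2 = 3 cm
33,539.9 = 1.118 × 10⁻⁵ × 3 × N²
N² = 33,539.9 / (3.354 × 10⁻⁵) = 999,997,018
N ≈ √999,997,018 ≈ 31,622.7

31620 RPM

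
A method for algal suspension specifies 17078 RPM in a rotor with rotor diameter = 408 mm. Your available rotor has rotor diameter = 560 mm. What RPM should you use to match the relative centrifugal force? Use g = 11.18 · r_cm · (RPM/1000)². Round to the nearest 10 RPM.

14580 RPM

Original rotor: r = 408 mm / 2 = 204 mm = 20.4 cm
RCF_original = 11.18 × 20.4 × (17.078)² = 11.18 × 20.4 × 291.658084 ≈ 66,519 × g
Your rotor: r = 560 mm / 2 = 280 mm = 28 cm
66,519 = 11.18 × 28 × (N/1000)²
(N/1000)² = 66,519 / 313.04 = 212.4936
N = 1000 × √212.4936 ≈ 14,577.2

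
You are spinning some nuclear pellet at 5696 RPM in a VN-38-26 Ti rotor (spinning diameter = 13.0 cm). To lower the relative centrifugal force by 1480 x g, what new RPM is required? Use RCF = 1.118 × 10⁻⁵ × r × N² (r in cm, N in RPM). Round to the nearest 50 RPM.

3500 RPM

r = 13.0 / 2 = 6.5 cm
Current RCF = 1.118 × 10⁻⁵ × 6.5 × (5696)² = 1.118 × 10⁻⁵ × 6.5 × 32,444,416 ≈ 2,357.7 × g
Target RCF = 2,357.7 − 1,480 = 877.7 × g
N² = 877.7 / (7.267 × 10⁻⁵) = 12,077,886
N ≈ √12,077,886 ≈ 3,475.3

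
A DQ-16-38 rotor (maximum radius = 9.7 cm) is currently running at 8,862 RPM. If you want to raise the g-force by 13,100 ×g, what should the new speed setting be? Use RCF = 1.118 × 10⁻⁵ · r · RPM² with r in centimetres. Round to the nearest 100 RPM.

Current RCF = 1.118 × 10⁻⁵ × 9.7 × (8862)² = 1.118 × 10⁻⁵ × 9.7 × 78,535,044 ≈ 8,516.8 × g
Target RCF = 8,516.8 + 13,100 = 21,616.8 × g
N² = 21,616.8 / (10.8446 × 10⁻⁵) = 199,332,387
N ≈ √199,332,387 ≈ 14,118.5

14100 RPM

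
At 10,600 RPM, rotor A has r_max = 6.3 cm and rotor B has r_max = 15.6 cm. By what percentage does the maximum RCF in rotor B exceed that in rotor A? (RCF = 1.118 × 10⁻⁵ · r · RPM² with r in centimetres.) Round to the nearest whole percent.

148%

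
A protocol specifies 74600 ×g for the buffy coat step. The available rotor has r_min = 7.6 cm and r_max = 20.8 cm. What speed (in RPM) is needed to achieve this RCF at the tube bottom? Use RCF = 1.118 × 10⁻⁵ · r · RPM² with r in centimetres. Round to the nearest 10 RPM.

≈ 17910 RPM

Use r_max = 20.8 cm.
RCF = 1.118 × 10⁻⁵ × r × N²
74,600 = 1.118 × 10⁻⁵ × 20.8 × N²
N² = 74,600 / (23.2544 × 10⁻⁵) = 320,799,505
N ≈ √320,799,505 ≈ 17,910.9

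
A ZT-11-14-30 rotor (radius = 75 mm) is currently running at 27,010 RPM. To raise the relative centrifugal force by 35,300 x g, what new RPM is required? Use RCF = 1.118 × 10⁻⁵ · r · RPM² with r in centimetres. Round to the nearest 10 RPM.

r = 75 mm = 7.5 cm
Current RCF = 1.118 × 10⁻⁵ × 7.5 × (27010)² = 1.118 × 10⁻⁵ × 7.5 × 729,540,100 ≈ 61,171.9 × g
Target RCF = 61,171.9 + 35,300 = 96,471.9 × g
N² = 96,471.9 / (8.385 × 10⁻⁵) = 1,150,529,517
N ≈ √1,150,529,517 ≈ 33,919.5

≈ 33920 RPM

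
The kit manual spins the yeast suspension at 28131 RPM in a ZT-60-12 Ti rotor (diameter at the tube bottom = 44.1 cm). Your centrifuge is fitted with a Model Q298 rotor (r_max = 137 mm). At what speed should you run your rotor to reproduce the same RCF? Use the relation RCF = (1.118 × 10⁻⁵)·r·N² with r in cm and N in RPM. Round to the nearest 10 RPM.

≈ 35690 RPM

Original rotor: r = 44.1 / 2 = 22.05 cm
RCF = 1.118 × 10⁻⁵ × r × N²
RCF_original = 1.118 × 10⁻⁵ × 22.05 × (28131)² = 1.118 × 10⁻⁵ × 22.05 × 791,353,161 ≈ 195,083.6 × g
Your rotor: r = 137 mm = 13.7 cm
195,083.6 = 1.118 × 10⁻⁵ × 13.7 × N²
N² = 195,083.6 / (15.3166 × 10⁻⁵) = 1,273,674,314
N ≈ √1,273,674,314 ≈ 35,688.6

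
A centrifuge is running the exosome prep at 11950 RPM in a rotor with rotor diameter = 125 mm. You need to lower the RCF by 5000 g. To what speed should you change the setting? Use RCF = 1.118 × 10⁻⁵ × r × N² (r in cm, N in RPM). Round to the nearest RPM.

N₂ ≈ 8441 RPM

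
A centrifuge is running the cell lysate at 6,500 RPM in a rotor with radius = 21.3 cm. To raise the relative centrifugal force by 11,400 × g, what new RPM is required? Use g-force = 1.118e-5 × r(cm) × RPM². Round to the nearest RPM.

≈ 9493 RPM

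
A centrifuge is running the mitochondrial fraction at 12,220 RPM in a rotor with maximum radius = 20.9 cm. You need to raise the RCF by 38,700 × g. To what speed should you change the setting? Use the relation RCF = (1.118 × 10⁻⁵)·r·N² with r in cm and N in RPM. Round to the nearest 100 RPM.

Current RCF = 1.118 × 10⁻⁵ × 20.9 × (12220)² = 1.118 × 10⁻⁵ × 20.9 × 149,328,400 ≈ 34,892.4 × g
Target RCF = 34,892.4 + 38,700 = 73,592.4 × g
N² = 73,592.4 / (23.3662 × 10⁻⁵) = 314,952,367
N ≈ √314,952,367 ≈ 17,746.9

N₂ ≈ 17700 RPM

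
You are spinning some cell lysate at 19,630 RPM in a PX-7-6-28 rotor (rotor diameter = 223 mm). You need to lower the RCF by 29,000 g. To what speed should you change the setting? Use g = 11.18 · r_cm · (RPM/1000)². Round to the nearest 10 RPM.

r = 223 mm / 2 = 111.5 mm = 11.15 cm
Current RCF = 11.18 × 11.15 × (19.63)² = 11.18 × 11.15 × 385.3369 ≈ 48,034.9 × g
Target RCF = 48,034.9 − 29,000 = 19,034.9 × g
(N/1000)² = 19,034.9 / 124.657 = 152.6982
N = 1000 × √152.6982 ≈ 12,357.1

12360 RPM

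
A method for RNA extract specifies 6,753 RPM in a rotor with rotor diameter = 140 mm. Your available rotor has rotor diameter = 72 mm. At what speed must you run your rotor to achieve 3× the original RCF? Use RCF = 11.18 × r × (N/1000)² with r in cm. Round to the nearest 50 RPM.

Original rotor: r = 140 mm / 2 = 70 mm = 7 cm
RCF_original = 11.18 × 7 × (6.753)² = 11.18 × 7 × 45.603009 ≈ 3,568.9 × g
Target RCF = 3 × 3,568.9 ≈ 10,706.7 × g
Your rotor: r = 72 mm / 2 = 36 mm = 3.6 cm
10,706.7 = 11.18 × 3.6 × (N/1000)²
(N/1000)² = 10,706.7 / 40.248 = 266.0182
N = 1000 × √266.0182 ≈ 16,310.1

16300 RPM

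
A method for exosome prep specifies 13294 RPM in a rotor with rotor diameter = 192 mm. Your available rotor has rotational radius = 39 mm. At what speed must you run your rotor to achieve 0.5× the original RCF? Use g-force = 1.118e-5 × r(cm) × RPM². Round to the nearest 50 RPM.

14750 RPM

Original rotor: r = 192 mm / 2 = 96 mm = 9.6 cm
RCF = 1.118 × 10⁻⁵ × r × N²
RCF_original = 1.118 × 10⁻⁵ × 9.6 × (13294)² = 1.118 × 10⁻⁵ × 9.6 × 176,730,436 ≈ 18,968.1 × g
Target RCF = 0.5 × 18,968.1 ≈ 9,484 × g
Your rotor: r = 39 mm = 3.9 cm
9,484 = 1.118 × 10⁻⁵ × 3.9 × N²
N² = 9,484 / (4.3602 × 10⁻⁵) = 217,512,958
N ≈ √217,512,958 ≈ 14,748.3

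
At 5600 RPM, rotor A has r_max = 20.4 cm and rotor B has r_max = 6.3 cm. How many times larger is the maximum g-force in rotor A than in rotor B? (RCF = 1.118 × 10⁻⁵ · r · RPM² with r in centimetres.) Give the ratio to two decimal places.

3.24

At fixed N, RCF ∝ r, so RCF_A/RCF_B = r_A/r_B = 20.4 / 6.3 = 3.2381.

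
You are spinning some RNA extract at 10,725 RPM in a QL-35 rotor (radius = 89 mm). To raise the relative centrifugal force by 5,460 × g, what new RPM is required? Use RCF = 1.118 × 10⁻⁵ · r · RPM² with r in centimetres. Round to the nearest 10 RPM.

r = 89 mm = 8.9 cm
Current RCF = 1.118 × 10⁻⁵ × 8.9 × (10725)² = 1.118 × 10⁻⁵ × 8.9 × 115,025,625 ≈ 11,445.3 × g
Target RCF = 11,445.3 + 5,460 = 16,905.3 × g
N² = 16,905.3 / (9.9502 × 10⁻⁵) = 169,899,098
N ≈ √169,899,098 ≈ 13,034.5

≈ 13030 RPM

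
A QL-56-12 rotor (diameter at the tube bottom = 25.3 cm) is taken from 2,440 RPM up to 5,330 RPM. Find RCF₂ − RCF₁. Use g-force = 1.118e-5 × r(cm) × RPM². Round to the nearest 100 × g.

≈ 3200 x g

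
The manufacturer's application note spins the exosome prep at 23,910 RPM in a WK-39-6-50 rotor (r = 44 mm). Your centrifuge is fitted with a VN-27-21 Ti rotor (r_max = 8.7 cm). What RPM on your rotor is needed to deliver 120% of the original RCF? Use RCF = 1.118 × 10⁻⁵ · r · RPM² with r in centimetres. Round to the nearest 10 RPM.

Original rotor: r = 44 mm = 4.4 cm
RCF_original = 1.118 × 10⁻⁵ × 4.4 × (23910)² = 1.118 × 10⁻⁵ × 4.4 × 571,688,100 ≈ 28,122.5 × g
Target RCF = 1.2 × 28,122.5 ≈ 33,747 × g
33,747 = 1.118 × 10⁻⁵ × 8.7 × N²
N² = 33,747 / (9.7266 × 10⁻⁵) = 346,955,771
N ≈ √346,955,771 ≈ 18,626.7

18630 RPM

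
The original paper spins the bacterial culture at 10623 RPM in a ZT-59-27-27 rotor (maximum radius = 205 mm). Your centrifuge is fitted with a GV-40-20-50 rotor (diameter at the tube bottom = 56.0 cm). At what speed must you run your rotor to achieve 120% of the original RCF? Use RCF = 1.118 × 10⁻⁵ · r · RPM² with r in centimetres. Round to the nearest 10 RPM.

9960 RPM

Original rotor: r = 205 mm = 20.5 cm
RCF_original = 1.118 × 10⁻⁵ × 20.5 × (10623)² = 1.118 × 10⁻⁵ × 20.5 × 112,848,129 ≈ 25,863.7 × g
Target RCF = 1.2 × 25,863.7 ≈ 31,036.4 × g
Your rotor: r = 56.0 / 2 = 28 cm
31,036.4 = 1.118 × 10⁻⁵ × 28 × N²
N² = 31,036.4 / (31.304 × 10⁻⁵) = 99,145,157
N ≈ √99,145,157 ≈ 9,957.2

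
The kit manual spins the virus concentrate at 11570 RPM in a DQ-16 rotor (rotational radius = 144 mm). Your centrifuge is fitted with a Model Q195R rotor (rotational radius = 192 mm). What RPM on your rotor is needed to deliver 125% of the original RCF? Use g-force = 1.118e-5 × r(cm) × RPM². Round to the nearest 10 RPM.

≈ 11200 RPM

Original rotor: r = 144 mm = 14.4 cm
RCF = 1.118 × 10⁻⁵ × r × N²
RCF_original = 1.118 × 10⁻⁵ × 14.4 × (11570)² = 1.118 × 10⁻⁵ × 14.4 × 133,864,900 ≈ 21,551.2 × g
Target RCF = 1.25 × 21,551.2 ≈ 26,939 × g
Your rotor: r = 192 mm = 19.2 cm
26,939 = 1.118 × 10⁻⁵ × 19.2 × N²
N² = 26,939 / (21.4656 × 10⁻⁵) = 125,498,472
N ≈ √125,498,472 ≈ 11,202.6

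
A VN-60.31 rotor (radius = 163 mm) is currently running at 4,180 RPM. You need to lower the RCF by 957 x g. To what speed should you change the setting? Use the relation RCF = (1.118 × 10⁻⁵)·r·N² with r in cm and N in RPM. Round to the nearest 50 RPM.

≈ 3500 RPM

r = 163 mm = 16.3 cm
Current RCF = 1.118 × 10⁻⁵ × 16.3 × (4180)² = 1.118 × 10⁻⁵ × 16.3 × 17,472,400 ≈ 3,184.1 × g
Target RCF = 3,184.1 − 957 = 2,227.1 × g
N² = 2,227.1 / (18.2234 × 10⁻⁵) = 12,221,100
N ≈ √12,221,100 ≈ 3,495.9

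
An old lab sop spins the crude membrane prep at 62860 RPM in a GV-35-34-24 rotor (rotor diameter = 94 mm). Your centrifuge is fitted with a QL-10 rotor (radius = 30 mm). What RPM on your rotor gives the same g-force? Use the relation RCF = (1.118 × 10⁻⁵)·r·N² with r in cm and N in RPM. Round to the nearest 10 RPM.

Original rotor: r = 94 mm / 2 = 47 mm = 4.7 cm
RCF = 1.118 × 10⁻⁵ × r × N²
RCF_original = 1.118 × 10⁻⁵ × 4.7 × (62860)² = 1.118 × 10⁻⁵ × 4.7 × 3,951,379,600 ≈ 207,629.2 × g
Your rotor: r = 30 mm = 3.0 cm
207,629.2 = 1.118 × 10⁻⁵ × 3 × N²
N² = 207,629.2 / (3.354 × 10⁻⁵) = 6,190,494,931
N ≈ √6,190,494,931 ≈ 78,679.7

≈ 78680 RPM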